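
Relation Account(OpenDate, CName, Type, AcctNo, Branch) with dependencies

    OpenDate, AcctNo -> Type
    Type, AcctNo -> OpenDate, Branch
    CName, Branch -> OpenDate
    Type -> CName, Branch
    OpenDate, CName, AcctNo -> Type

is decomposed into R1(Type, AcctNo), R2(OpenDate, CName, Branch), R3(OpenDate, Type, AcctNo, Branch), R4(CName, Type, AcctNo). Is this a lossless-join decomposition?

Chase test. Columns are OpenDate, CName, Type, AcctNo, Branch; row i has aⱼ where attribute j ∈ Ri, else bᵢⱼ.
Initial tableau (one row per fragment):
  row 1: b11 b12 a3 a4 b15
  row 2: a1 a2 b23 b24 a5
  row 3: a1 b32 a3 a4 a5
  row 4: b41 a2 a3 a4 b45
Rows 1 and 3 agree on Type, AcctNo; apply Type, AcctNo→OpenDate, Branch and equate their OpenDate, Branch entries.
Rows 1 and 4 agree on Type, AcctNo; apply Type, AcctNo→OpenDate, Branch and equate their OpenDate, Branch entries.
Rows 1 and 3 agree on Type; apply Type→CName, Branch and equate their CName, Branch entries.
Rows 1 and 4 agree on Type; apply Type→CName, Branch and equate their CName, Branch entries.
Row 1 is now all distinguished symbols — the join is lossless.

Yes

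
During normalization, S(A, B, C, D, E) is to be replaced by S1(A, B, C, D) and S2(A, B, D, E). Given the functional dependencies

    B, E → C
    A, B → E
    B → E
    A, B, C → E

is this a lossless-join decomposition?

Yes

Common attributes: S1 ∩ S2 = {A, B, D}.
Closure of {A, B, D}: A, B → E applies, adding E; B, E → C applies, adding C. So (A, B, D)⁺ = {A, B, C, D, E}.
This closure contains every attribute of S1, so S1 ∩ S2 → S1. The join is lossless.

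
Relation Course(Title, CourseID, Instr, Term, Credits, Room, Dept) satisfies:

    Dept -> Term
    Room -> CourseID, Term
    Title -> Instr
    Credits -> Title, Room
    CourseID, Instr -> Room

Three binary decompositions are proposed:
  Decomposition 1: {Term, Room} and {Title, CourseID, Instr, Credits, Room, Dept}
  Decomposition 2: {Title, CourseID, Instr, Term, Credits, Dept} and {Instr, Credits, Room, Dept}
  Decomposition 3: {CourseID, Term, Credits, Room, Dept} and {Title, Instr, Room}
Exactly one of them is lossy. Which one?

Decomposition 1: common = {Room}, closure = {CourseID, Term, Room} → lossless.
Decomposition 2: common = {Instr, Credits, Dept}, closure = {Title, CourseID, Instr, Term, Credits, Room, Dept} → lossless.
Decomposition 3: common = {Room}, closure = {CourseID, Term, Room} → lossy.

Decomposition 3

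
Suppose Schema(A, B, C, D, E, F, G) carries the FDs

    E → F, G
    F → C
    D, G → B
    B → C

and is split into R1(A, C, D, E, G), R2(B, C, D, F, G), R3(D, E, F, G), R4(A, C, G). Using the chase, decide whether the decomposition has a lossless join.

Yes

Chase test. Columns are A, B, C, D, E, F, G; row i has aⱼ where attribute j ∈ Ri, else bᵢⱼ.
Initial tableau (one row per fragment):
  row 1: a1 b12 a3 a4 a5 b16 a7
  row 2: b21 a2 a3 a4 b25 a6 a7
  row 3: b31 b32 b33 a4 a5 a6 a7
  row 4: a1 b42 a3 b44 b45 b46 a7
Rows 1 and 3 agree on E; apply E→F, G and equate their F, G entries.
Rows 1 and 3 agree on F; apply F→C and equate their C entries.
Rows 1 and 2 agree on D, G; apply D, G→B and equate their B entries.
Rows 1 and 3 agree on D, G; apply D, G→B and equate their B entries.
Row 1 is now all distinguished symbols — the join is lossless.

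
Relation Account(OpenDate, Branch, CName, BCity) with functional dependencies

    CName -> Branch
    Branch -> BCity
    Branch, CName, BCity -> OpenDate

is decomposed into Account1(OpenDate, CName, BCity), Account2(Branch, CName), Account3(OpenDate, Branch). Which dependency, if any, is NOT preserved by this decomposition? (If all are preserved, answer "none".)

Branch -> BCity

Check Branch → BCity: no single fragment contains all of {Branch, BCity}, and the restricted closure of {Branch} across the fragments never reaches {BCity}.
CName → Branch is preserved.
Branch, CName, BCity → OpenDate is preserved.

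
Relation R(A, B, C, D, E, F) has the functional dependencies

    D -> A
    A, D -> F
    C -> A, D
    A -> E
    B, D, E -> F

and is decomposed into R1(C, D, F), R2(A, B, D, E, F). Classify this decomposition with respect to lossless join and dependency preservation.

lossy but dependency-preserving

Lossless test: (D, F)⁺ = {A, D, E, F}, which is a superkey of neither fragment — lossy.
Dependency preservation: C → A, D is not contained in any single fragment, but the restricted closure of its left-hand side across the fragments still reaches the right-hand side; the remaining FDs each lie inside some fragment. All dependencies are preserved.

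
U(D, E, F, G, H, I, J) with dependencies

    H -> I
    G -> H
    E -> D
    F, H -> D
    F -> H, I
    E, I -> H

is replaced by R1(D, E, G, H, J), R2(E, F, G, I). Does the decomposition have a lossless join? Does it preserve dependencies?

lossy and not dependency-preserving

Lossless test: (E, G)⁺ = {D, E, G, H, I}, which is a superkey of neither fragment — lossy.
Dependency preservation: the restricted closure of {H} across the fragments never reaches {I}, so H → I cannot be enforced without a join — not preserved.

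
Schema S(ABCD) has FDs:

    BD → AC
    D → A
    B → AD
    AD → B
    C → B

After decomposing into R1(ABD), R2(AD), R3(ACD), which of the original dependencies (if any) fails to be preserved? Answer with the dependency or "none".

BD → AC: restricted closure across fragments reaches AC.
D → A lies within R1.
B → AD lies within R1.
AD → B lies within R1.
C → B: restricted closure across fragments reaches B.
Every dependency is enforceable on the fragments, so the decomposition is dependency-preserving.

none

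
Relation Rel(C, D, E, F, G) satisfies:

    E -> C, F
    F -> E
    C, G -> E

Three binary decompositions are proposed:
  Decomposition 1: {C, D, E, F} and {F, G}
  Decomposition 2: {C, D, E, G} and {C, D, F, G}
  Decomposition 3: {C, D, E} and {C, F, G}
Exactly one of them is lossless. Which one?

Decomposition 1: common = {F}, closure = {C, E, F} → lossy.
Decomposition 2: common = {C, D, G}, closure = {C, D, E, F, G} → lossless.
Decomposition 3: common = {C}, closure = {C} → lossy.

Decomposition 2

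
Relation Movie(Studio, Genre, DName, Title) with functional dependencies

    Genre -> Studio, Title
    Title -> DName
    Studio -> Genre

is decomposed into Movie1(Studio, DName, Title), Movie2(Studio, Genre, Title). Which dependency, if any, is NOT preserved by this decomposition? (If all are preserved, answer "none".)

none

Genre → Studio, Title lies within Movie2.
Title → DName lies within Movie1.
Studio → Genre lies within Movie2.
Every dependency is enforceable on the fragments, so the decomposition is dependency-preserving.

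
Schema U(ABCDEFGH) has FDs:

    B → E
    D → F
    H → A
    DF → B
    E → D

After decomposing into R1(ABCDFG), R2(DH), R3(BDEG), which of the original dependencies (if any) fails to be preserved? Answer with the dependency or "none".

H → A

Check H → A: no single fragment contains all of {AH}, and the restricted closure of {H} across the fragments never reaches {A}.
B → E is preserved.
D → F is preserved.
DF → B is preserved.
E → D is preserved.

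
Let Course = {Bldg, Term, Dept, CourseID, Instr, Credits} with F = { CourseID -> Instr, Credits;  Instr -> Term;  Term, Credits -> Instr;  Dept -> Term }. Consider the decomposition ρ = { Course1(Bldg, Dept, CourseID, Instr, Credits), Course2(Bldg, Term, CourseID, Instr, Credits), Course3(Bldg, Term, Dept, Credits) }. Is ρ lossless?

Yes

Chase test. Columns are Bldg, Term, Dept, CourseID, Instr, Credits; row i has aⱼ where attribute j ∈ Coursei, else bᵢⱼ.
Initial tableau (one row per fragment):
  row 1: a1 b12 a3 a4 a5 a6
  row 2: a1 a2 b23 a4 a5 a6
  row 3: a1 a2 a3 b34 b35 a6
Rows 1 and 2 agree on Instr; apply Instr→Term and equate their Term entries.
Rows 1 and 3 agree on Term, Credits; apply Term, Credits→Instr and equate their Instr entries.
Row 1 is now all distinguished symbols — the join is lossless.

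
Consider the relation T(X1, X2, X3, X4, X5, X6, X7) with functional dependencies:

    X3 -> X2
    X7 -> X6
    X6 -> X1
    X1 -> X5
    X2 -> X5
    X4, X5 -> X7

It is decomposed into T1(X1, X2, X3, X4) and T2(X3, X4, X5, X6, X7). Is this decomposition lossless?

Yes

Common attributes: T1 ∩ T2 = {X3, X4}.
Closure of {X3, X4}: X3 → X2 applies, adding X2; X2 → X5 applies, adding X5; X4, X5 → X7 applies, adding X7; X7 → X6 applies, adding X6; X6 → X1 applies, adding X1. So (X3, X4)⁺ = {X1, X2, X3, X4, X5, X6, X7}.
This closure contains every attribute of T1, so T1 ∩ T2 → T1. The join is lossless.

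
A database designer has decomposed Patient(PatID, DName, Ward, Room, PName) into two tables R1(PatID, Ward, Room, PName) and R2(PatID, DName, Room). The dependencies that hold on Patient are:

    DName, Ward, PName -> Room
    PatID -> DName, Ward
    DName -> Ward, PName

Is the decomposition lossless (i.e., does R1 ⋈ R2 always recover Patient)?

Common attributes: R1 ∩ R2 = {PatID, Room}.
Closure of {PatID, Room}: PatID → DName, Ward applies, adding DName, Ward; DName → Ward, PName applies, adding PName. So (PatID, Room)⁺ = {PatID, DName, Ward, Room, PName}.
This closure contains every attribute of R1, so R1 ∩ R2 → R1. The join is lossless.

Yes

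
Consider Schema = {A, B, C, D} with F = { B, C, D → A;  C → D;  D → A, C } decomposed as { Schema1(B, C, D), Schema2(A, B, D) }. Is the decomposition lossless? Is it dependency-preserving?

Lossless test: (B, D)⁺ = {A, B, C, D}, which contains all of one fragment — lossless.
Dependency preservation: B, C, D → A; D → A, C are not contained in any single fragment, but the restricted closure of each left-hand side across the fragments still reaches the right-hand side; the remaining FDs each lie inside some fragment. All dependencies are preserved.

lossless and dependency-preserving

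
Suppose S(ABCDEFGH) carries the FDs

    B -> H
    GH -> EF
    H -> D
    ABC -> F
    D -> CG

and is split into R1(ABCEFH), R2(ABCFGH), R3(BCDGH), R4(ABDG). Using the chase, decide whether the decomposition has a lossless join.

Yes

Chase test. Columns are ABCDEFGH; row i has aⱼ where attribute j ∈ Ri, else bᵢⱼ.
Initial tableau (one row per fragment):
  row 1: a1 a2 a3 b14 a5 a6 b17 a8
  row 2: a1 a2 a3 b24 b25 a6 a7 a8
  row 3: b31 a2 a3 a4 b35 b36 a7 a8
  row 4: a1 a2 b43 a4 b45 b46 a7 b48
Rows 1 and 4 agree on B; apply B→H and equate their H entries.
Rows 2 and 3 agree on GH; apply GH→EF and equate their EF entries.
Rows 2 and 4 agree on GH; apply GH→EF and equate their EF entries.
Rows 1 and 2 agree on H; apply H→D and equate their D entries.
Rows 1 and 3 agree on H; apply H→D and equate their D entries.
Rows 1 and 2 agree on D; apply D→CG and equate their CG entries.
Rows 1 and 4 agree on D; apply D→CG and equate their CG entries.
Rows 1 and 2 agree on GH; apply GH→EF and equate their EF entries.
Row 1 is now all distinguished symbols — the join is lossless.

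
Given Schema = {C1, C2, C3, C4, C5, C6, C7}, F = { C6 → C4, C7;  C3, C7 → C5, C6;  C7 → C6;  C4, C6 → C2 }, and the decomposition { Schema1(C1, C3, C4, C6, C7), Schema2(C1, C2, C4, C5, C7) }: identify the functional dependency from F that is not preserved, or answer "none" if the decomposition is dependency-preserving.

C3, C7 → C5, C6

Check C3, C7 → C5, C6: no single fragment contains all of {C3, C5, C6, C7}, and the restricted closure of {C3, C7} across the fragments never reaches {C5, C6}.
C6 → C4, C7 is preserved.
C7 → C6 is preserved.
C4, C6 → C2 is preserved.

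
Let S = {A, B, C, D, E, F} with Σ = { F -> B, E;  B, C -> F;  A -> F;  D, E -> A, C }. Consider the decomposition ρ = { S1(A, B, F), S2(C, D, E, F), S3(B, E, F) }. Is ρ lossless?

Chase test. Columns are A, B, C, D, E, F; row i has aⱼ where attribute j ∈ Si, else bᵢⱼ.
Initial tableau (one row per fragment):
  row 1: a1 a2 b13 b14 b15 a6
  row 2: b21 b22 a3 a4 a5 a6
  row 3: b31 a2 b33 b34 a5 a6
Rows 1 and 2 agree on F; apply F→B, E and equate their B, E entries.
No row becomes fully distinguished — the join is lossy.

No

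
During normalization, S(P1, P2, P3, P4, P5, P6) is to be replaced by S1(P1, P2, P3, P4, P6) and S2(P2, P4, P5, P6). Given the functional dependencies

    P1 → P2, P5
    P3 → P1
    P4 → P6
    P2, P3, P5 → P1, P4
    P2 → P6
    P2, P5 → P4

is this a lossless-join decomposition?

No

Common attributes: S1 ∩ S2 = {P2, P4, P6}.
No dependency enlarges {P2, P4, P6}, so (P2, P4, P6)⁺ = {P2, P4, P6}.
The closure contains neither all of S1 = {P1, P2, P3, P4, P6} nor all of S2 = {P2, P4, P5, P6}, so the common attributes are not a superkey of either fragment. The join is lossy.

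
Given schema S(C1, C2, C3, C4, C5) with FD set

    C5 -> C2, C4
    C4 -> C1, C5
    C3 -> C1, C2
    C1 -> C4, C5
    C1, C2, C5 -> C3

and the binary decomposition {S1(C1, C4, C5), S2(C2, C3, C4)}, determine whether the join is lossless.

Yes

Common attributes: S1 ∩ S2 = {C4}.
Closure of {C4}: C4 → C1, C5 applies, adding C1, C5; C5 → C2, C4 applies, adding C2; C1, C2, C5 → C3 applies, adding C3. So (C4)⁺ = {C1, C2, C3, C4, C5}.
This closure contains every attribute of S1, so S1 ∩ S2 → S1. The join is lossless.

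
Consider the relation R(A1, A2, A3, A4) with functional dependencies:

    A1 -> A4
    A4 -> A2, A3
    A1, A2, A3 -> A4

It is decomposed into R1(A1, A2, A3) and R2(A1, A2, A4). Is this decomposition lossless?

Common attributes: R1 ∩ R2 = {A1, A2}.
Closure of {A1, A2}: A1 → A4 applies, adding A4; A4 → A2, A3 applies, adding A3. So (A1, A2)⁺ = {A1, A2, A3, A4}.
This closure contains every attribute of R1, so R1 ∩ R2 → R1. The join is lossless.

Yes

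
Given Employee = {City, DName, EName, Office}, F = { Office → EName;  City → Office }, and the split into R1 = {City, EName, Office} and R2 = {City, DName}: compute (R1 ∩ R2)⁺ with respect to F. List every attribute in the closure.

City, EName, Office

R1 ∩ R2 = {City}.
City → Office applies, adding Office
Office → EName applies, adding EName
Closure: {City, EName, Office}.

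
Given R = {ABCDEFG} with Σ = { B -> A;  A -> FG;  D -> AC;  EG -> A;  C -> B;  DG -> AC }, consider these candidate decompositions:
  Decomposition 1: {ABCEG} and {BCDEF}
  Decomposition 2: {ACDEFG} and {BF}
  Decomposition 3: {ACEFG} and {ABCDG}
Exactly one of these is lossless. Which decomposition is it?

Decomposition 1

Decomposition 1: common = {BCE}, closure = {ABCEFG} → lossless.
Decomposition 2: common = {F}, closure = {F} → lossy.
Decomposition 3: common = {ACG}, closure = {ABCFG} → lossy.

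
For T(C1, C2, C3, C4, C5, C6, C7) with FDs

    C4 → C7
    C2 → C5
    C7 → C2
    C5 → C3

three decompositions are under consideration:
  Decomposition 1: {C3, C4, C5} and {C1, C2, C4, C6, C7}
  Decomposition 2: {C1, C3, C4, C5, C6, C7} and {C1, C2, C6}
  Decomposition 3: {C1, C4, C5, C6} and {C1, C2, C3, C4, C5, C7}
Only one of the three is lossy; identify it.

Decomposition 1: common = {C4}, closure = {C2, C3, C4, C5, C7} → lossless.
Decomposition 2: common = {C1, C6}, closure = {C1, C6} → lossy.
Decomposition 3: common = {C1, C4, C5}, closure = {C1, C2, C3, C4, C5, C7} → lossless.

Decomposition 2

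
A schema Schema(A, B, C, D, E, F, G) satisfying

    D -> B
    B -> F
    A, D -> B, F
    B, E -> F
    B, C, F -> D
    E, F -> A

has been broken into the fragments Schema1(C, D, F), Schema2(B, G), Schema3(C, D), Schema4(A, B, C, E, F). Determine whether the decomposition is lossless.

No

Chase test. Columns are A, B, C, D, E, F, G; row i has aⱼ where attribute j ∈ Schemai, else bᵢⱼ.
Initial tableau (one row per fragment):
  row 1: b11 b12 a3 a4 b15 a6 b17
  row 2: b21 a2 b23 b24 b25 b26 a7
  row 3: b31 b32 a3 a4 b35 b36 b37
  row 4: a1 a2 a3 b44 a5 a6 b47
Rows 1 and 3 agree on D; apply D→B and equate their B entries.
Rows 1 and 3 agree on B; apply B→F and equate their F entries.
Rows 2 and 4 agree on B; apply B→F and equate their F entries.
No row becomes fully distinguished — the join is lossy.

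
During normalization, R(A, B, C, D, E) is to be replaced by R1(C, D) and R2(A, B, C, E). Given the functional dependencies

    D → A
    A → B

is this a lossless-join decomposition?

Common attributes: R1 ∩ R2 = {C}.
No dependency enlarges {C}, so (C)⁺ = {C}.
The closure contains neither all of R1 = {C, D} nor all of R2 = {A, B, C, E}, so the common attributes are not a superkey of either fragment. The join is lossy.

No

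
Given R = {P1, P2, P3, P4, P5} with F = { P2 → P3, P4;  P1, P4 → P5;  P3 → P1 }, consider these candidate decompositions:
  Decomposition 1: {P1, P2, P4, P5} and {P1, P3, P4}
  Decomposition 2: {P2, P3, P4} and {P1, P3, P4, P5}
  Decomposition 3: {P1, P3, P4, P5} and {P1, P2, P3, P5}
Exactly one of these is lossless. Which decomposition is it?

Decomposition 2

Decomposition 1: common = {P1, P4}, closure = {P1, P4, P5} → lossy.
Decomposition 2: common = {P3, P4}, closure = {P1, P3, P4, P5} → lossless.
Decomposition 3: common = {P1, P3, P5}, closure = {P1, P3, P5} → lossy.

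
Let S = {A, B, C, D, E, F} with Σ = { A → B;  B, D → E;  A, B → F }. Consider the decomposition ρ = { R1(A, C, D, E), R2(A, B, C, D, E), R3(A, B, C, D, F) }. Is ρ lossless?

Chase test. Columns are A, B, C, D, E, F; row i has aⱼ where attribute j ∈ Ri, else bᵢⱼ.
Initial tableau (one row per fragment):
  row 1: a1 b12 a3 a4 a5 b16
  row 2: a1 a2 a3 a4 a5 b26
  row 3: a1 a2 a3 a4 b35 a6
Rows 1 and 2 agree on A; apply A→B and equate their B entries.
Rows 1 and 3 agree on B, D; apply B, D→E and equate their E entries.
Rows 1 and 2 agree on A, B; apply A, B→F and equate their F entries.
Rows 1 and 3 agree on A, B; apply A, B→F and equate their F entries.
Row 1 is now all distinguished symbols — the join is lossless.

Yes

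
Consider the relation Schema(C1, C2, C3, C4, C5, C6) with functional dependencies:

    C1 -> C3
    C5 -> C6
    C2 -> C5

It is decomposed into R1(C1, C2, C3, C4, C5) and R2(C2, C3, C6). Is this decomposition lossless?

Yes

Common attributes: R1 ∩ R2 = {C2, C3}.
Closure of {C2, C3}: C2 → C5 applies, adding C5; C5 → C6 applies, adding C6. So (C2, C3)⁺ = {C2, C3, C5, C6}.
This closure contains every attribute of R2, so R1 ∩ R2 → R2. The join is lossless.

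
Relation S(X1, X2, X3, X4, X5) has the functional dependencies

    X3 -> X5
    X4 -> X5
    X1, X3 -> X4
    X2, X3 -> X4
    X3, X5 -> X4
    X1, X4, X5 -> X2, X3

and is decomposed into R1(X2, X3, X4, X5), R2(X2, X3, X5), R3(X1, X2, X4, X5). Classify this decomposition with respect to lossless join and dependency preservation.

lossy and not dependency-preserving

Lossless test (chase): Rows 1 and 2 agree on X2, X3; apply X2, X3→X4 and equate their X4 entries. No row becomes fully distinguished — the join is lossy.
Dependency preservation: the restricted closure of {X1, X4, X5} across the fragments never reaches {X2, X3}, so X1, X4, X5 → X2, X3 cannot be enforced without a join — not preserved.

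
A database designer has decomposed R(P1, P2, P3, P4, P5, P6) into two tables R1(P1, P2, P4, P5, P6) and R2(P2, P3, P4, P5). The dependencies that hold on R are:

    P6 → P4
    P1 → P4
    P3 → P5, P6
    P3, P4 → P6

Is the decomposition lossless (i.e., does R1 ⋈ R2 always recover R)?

Common attributes: R1 ∩ R2 = {P2, P4, P5}.
No dependency enlarges {P2, P4, P5}, so (P2, P4, P5)⁺ = {P2, P4, P5}.
The closure contains neither all of R1 = {P1, P2, P4, P5, P6} nor all of R2 = {P2, P3, P4, P5}, so the common attributes are not a superkey of either fragment. The join is lossy.

No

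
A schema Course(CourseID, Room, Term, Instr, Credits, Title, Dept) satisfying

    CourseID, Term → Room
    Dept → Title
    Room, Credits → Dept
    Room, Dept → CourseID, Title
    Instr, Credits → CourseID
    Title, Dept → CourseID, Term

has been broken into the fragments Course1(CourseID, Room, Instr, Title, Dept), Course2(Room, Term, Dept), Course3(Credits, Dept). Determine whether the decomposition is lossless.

Chase test. Columns are CourseID, Room, Term, Instr, Credits, Title, Dept; row i has aⱼ where attribute j ∈ Coursei, else bᵢⱼ.
Initial tableau (one row per fragment):
  row 1: a1 a2 b13 a4 b15 a6 a7
  row 2: b21 a2 a3 b24 b25 b26 a7
  row 3: b31 b32 b33 b34 a5 b36 a7
Rows 1 and 2 agree on Dept; apply Dept→Title and equate their Title entries.
Rows 1 and 3 agree on Dept; apply Dept→Title and equate their Title entries.
Rows 1 and 2 agree on Room, Dept; apply Room, Dept→CourseID, Title and equate their CourseID, Title entries.
Rows 1 and 2 agree on Title, Dept; apply Title, Dept→CourseID, Term and equate their CourseID, Term entries.
Rows 1 and 3 agree on Title, Dept; apply Title, Dept→CourseID, Term and equate their CourseID, Term entries.
Rows 1 and 3 agree on CourseID, Term; apply CourseID, Term→Room and equate their Room entries.
No row becomes fully distinguished — the join is lossy.

No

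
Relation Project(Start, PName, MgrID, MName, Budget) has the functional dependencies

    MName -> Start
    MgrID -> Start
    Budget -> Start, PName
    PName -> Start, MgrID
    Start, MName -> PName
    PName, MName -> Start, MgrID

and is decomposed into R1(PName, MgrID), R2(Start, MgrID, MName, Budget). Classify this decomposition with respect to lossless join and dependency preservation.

lossy and not dependency-preserving

Lossless test: (MgrID)⁺ = {Start, MgrID}, which is a superkey of neither fragment — lossy.
Dependency preservation: the restricted closure of {Budget} across the fragments never reaches {Start, PName}, so Budget → Start, PName cannot be enforced without a join — not preserved.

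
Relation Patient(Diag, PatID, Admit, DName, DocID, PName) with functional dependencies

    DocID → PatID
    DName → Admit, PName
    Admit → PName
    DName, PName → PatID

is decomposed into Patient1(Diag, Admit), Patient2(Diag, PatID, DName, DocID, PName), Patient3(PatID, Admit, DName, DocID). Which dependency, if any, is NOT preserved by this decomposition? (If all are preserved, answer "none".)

Check Admit → PName: no single fragment contains all of {Admit, PName}, and the restricted closure of {Admit} across the fragments never reaches {PName}.
DocID → PatID is preserved.
DName → Admit, PName is preserved.
DName, PName → PatID is preserved.

Admit → PName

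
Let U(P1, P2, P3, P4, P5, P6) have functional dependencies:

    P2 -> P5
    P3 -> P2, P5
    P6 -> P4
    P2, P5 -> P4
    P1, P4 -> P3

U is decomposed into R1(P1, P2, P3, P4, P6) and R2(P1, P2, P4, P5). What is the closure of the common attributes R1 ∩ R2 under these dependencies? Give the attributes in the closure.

R1 ∩ R2 = {P1, P2, P4}.
P2 → P5 applies, adding P5
P1, P4 → P3 applies, adding P3
Closure: {P1, P2, P3, P4, P5}.

P1, P2, P3, P4, P5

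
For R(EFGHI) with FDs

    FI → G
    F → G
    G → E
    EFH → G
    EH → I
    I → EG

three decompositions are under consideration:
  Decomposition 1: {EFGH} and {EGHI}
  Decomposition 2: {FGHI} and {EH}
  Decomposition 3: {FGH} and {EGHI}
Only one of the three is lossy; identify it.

Decomposition 1: common = {EGH}, closure = {EGHI} → lossless.
Decomposition 2: common = {H}, closure = {H} → lossy.
Decomposition 3: common = {GH}, closure = {EGHI} → lossless.

Decomposition 2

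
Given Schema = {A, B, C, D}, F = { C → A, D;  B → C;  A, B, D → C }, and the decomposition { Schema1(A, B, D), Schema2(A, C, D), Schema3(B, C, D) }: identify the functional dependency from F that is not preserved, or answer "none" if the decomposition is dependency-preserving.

C → A, D lies within Schema2.
B → C lies within Schema3.
A, B, D → C: restricted closure across fragments reaches C.
Every dependency is enforceable on the fragments, so the decomposition is dependency-preserving.

none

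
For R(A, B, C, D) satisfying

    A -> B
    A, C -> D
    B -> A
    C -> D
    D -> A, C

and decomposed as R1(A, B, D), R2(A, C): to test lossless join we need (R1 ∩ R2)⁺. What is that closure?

A, B

R1 ∩ R2 = {A}.
A → B applies, adding B
Closure: {A, B}.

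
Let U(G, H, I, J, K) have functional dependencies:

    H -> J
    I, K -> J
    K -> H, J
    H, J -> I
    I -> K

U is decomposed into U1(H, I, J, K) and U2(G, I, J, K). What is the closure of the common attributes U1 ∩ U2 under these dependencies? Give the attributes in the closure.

H, I, J, K

U1 ∩ U2 = {I, J, K}.
K → H, J applies, adding H
Closure: {H, I, J, K}.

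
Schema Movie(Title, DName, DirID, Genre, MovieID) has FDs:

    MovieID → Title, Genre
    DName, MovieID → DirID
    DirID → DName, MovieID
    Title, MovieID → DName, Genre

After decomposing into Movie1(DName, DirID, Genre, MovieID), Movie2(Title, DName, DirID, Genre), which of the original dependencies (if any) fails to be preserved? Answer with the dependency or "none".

none

MovieID → Title, Genre: restricted closure across fragments reaches Title, Genre.
DName, MovieID → DirID lies within Movie1.
DirID → DName, MovieID lies within Movie1.
Title, MovieID → DName, Genre: restricted closure across fragments reaches DName, Genre.
Every dependency is enforceable on the fragments, so the decomposition is dependency-preserving.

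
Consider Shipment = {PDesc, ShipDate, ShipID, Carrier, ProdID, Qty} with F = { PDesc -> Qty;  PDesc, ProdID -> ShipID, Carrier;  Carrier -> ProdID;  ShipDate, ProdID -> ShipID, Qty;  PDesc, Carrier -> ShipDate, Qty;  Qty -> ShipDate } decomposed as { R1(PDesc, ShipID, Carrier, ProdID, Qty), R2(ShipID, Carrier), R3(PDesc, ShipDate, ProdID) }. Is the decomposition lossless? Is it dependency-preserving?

lossless but not dependency-preserving

Lossless test (chase): Rows 1 and 3 agree on PDesc; apply PDesc→Qty and equate their Qty entries. Rows 1 and 3 agree on PDesc, ProdID; apply PDesc, ProdID→ShipID, Carrier and equate their ShipID, Carrier entries. Rows 1 and 2 agree on Carrier; apply Carrier→ProdID and equate their ProdID entries. Rows 1 and 3 agree on PDesc, Carrier; apply PDesc, Carrier→ShipDate, Qty and equate their ShipDate, Qty entries. Row 1 is now all distinguished symbols — the join is lossless.
Dependency preservation: the restricted closure of {ShipDate, ProdID} across the fragments never reaches {ShipID, Qty}, so ShipDate, ProdID → ShipID, Qty cannot be enforced without a join — not preserved.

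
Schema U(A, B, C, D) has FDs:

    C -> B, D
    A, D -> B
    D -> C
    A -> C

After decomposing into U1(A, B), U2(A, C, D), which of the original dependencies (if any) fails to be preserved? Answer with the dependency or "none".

Check C → B, D: no single fragment contains all of {B, C, D}, and the restricted closure of {C} across the fragments never reaches {B, D}.
A, D → B is preserved.
D → C is preserved.
A → C is preserved.

C -> B, D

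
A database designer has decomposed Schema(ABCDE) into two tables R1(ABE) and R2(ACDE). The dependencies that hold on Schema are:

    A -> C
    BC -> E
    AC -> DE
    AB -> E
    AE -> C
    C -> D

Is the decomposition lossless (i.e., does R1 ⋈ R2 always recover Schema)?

Common attributes: R1 ∩ R2 = {AE}.
Closure of {AE}: A → C applies, adding C; AC → DE applies, adding D. So (AE)⁺ = {ACDE}.
This closure contains every attribute of R2, so R1 ∩ R2 → R2. The join is lossless.

Yes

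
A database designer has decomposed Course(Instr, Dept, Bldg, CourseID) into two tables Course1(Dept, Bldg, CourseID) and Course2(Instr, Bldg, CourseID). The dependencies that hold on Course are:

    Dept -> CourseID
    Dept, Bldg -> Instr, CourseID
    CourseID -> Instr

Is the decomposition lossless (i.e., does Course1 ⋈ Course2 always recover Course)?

Common attributes: Course1 ∩ Course2 = {Bldg, CourseID}.
Closure of {Bldg, CourseID}: CourseID → Instr applies, adding Instr. So (Bldg, CourseID)⁺ = {Instr, Bldg, CourseID}.
This closure contains every attribute of Course2, so Course1 ∩ Course2 → Course2. The join is lossless.

Yes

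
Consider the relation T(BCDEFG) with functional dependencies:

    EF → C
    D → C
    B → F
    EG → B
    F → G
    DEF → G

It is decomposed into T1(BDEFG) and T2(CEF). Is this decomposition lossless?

Common attributes: T1 ∩ T2 = {EF}.
Closure of {EF}: EF → C applies, adding C; F → G applies, adding G; EG → B applies, adding B. So (EF)⁺ = {BCEFG}.
This closure contains every attribute of T2, so T1 ∩ T2 → T2. The join is lossless.

Yes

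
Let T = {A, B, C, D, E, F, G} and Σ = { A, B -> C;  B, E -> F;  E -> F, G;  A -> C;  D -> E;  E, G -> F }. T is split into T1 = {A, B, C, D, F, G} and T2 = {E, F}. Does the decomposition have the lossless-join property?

No

Common attributes: T1 ∩ T2 = {F}.
No dependency enlarges {F}, so (F)⁺ = {F}.
The closure contains neither all of T1 = {A, B, C, D, F, G} nor all of T2 = {E, F}, so the common attributes are not a superkey of either fragment. The join is lossy.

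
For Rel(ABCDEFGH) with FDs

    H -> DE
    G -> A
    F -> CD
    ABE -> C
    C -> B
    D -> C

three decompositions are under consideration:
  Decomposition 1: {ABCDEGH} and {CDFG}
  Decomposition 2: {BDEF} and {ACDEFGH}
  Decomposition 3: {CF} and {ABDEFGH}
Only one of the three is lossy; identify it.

Decomposition 1

Decomposition 1: common = {CDG}, closure = {ABCDG} → lossy.
Decomposition 2: common = {DEF}, closure = {BCDEF} → lossless.
Decomposition 3: common = {F}, closure = {BCDF} → lossless.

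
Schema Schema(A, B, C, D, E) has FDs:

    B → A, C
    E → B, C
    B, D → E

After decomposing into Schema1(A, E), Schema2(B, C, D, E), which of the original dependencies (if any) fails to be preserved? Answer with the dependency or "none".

B → A, C

Check B → A, C: no single fragment contains all of {A, B, C}, and the restricted closure of {B} across the fragments never reaches {A, C}.
E → B, C is preserved.
B, D → E is preserved.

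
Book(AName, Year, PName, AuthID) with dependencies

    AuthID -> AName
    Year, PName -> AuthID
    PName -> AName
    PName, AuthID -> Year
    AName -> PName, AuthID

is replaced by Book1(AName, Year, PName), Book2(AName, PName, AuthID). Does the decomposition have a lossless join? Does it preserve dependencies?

Lossless test: (AName, PName)⁺ = {AName, Year, PName, AuthID}, which contains all of one fragment — lossless.
Dependency preservation: Year, PName → AuthID; PName, AuthID → Year are not contained in any single fragment, but the restricted closure of each left-hand side across the fragments still reaches the right-hand side; the remaining FDs each lie inside some fragment. All dependencies are preserved.

lossless and dependency-preserving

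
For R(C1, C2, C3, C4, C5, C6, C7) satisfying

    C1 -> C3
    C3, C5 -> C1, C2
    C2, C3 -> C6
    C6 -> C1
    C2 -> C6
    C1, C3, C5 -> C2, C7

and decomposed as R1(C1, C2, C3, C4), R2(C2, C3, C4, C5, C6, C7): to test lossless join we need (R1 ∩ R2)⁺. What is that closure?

R1 ∩ R2 = {C2, C3, C4}.
C2, C3 → C6 applies, adding C6
C6 → C1 applies, adding C1
Closure: {C1, C2, C3, C4, C6}.

C1, C2, C3, C4, C6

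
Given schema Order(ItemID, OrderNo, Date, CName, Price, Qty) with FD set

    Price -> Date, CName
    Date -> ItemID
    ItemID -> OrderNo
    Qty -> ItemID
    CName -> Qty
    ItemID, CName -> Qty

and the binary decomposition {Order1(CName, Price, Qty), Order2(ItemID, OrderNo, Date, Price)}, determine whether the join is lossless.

Common attributes: Order1 ∩ Order2 = {Price}.
Closure of {Price}: Price → Date, CName applies, adding Date, CName; Date → ItemID applies, adding ItemID; ItemID → OrderNo applies, adding OrderNo; CName → Qty applies, adding Qty. So (Price)⁺ = {ItemID, OrderNo, Date, CName, Price, Qty}.
This closure contains every attribute of Order1, so Order1 ∩ Order2 → Order1. The join is lossless.

Yes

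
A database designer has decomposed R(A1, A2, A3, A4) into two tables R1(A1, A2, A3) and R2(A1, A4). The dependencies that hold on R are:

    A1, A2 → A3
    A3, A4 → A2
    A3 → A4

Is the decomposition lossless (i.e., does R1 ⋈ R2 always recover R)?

Common attributes: R1 ∩ R2 = {A1}.
No dependency enlarges {A1}, so (A1)⁺ = {A1}.
The closure contains neither all of R1 = {A1, A2, A3} nor all of R2 = {A1, A4}, so the common attributes are not a superkey of either fragment. The join is lossy.

No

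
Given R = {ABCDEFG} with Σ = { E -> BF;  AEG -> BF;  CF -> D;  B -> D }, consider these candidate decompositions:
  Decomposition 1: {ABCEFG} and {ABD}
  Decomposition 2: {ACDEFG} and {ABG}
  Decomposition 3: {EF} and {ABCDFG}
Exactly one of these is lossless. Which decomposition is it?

Decomposition 1

Decomposition 1: common = {AB}, closure = {ABD} → lossless.
Decomposition 2: common = {AG}, closure = {AG} → lossy.
Decomposition 3: common = {F}, closure = {F} → lossy.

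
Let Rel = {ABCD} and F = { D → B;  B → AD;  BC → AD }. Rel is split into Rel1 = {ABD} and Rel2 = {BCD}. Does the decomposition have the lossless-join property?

Common attributes: Rel1 ∩ Rel2 = {BD}.
Closure of {BD}: B → AD applies, adding A. So (BD)⁺ = {ABD}.
This closure contains every attribute of Rel1, so Rel1 ∩ Rel2 → Rel1. The join is lossless.

Yes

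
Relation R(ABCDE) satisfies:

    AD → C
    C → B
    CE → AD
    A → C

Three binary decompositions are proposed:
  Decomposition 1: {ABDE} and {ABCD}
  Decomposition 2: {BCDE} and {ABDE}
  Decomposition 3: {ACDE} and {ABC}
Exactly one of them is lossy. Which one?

Decomposition 1: common = {ABD}, closure = {ABCD} → lossless.
Decomposition 2: common = {BDE}, closure = {BDE} → lossy.
Decomposition 3: common = {AC}, closure = {ABC} → lossless.

Decomposition 2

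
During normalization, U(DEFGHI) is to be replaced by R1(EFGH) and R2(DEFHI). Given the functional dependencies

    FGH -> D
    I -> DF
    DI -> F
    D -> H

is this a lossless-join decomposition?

Common attributes: R1 ∩ R2 = {EFH}.
No dependency enlarges {EFH}, so (EFH)⁺ = {EFH}.
The closure contains neither all of R1 = {EFGH} nor all of R2 = {DEFHI}, so the common attributes are not a superkey of either fragment. The join is lossy.

No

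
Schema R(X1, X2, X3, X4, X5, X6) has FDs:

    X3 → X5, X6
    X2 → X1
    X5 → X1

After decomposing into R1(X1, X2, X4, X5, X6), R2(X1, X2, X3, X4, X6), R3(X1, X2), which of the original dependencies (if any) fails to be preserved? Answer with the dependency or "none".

X3 → X5, X6

Check X3 → X5, X6: no single fragment contains all of {X3, X5, X6}, and the restricted closure of {X3} across the fragments never reaches {X5, X6}.
X2 → X1 is preserved.
X5 → X1 is preserved.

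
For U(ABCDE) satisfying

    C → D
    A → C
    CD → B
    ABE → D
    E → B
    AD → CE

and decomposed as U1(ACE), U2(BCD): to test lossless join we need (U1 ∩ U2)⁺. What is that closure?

U1 ∩ U2 = {C}.
C → D applies, adding D
CD → B applies, adding B
Closure: {BCD}.

BCD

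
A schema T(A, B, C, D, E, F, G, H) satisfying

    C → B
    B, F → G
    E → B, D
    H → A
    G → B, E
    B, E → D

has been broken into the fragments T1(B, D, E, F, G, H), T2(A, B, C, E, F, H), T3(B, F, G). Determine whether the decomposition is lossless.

Chase test. Columns are A, B, C, D, E, F, G, H; row i has aⱼ where attribute j ∈ Ti, else bᵢⱼ.
Initial tableau (one row per fragment):
  row 1: b11 a2 b13 a4 a5 a6 a7 a8
  row 2: a1 a2 a3 b24 a5 a6 b27 a8
  row 3: b31 a2 b33 b34 b35 a6 a7 b38
Rows 1 and 2 agree on B, F; apply B, F→G and equate their G entries.
Rows 1 and 2 agree on E; apply E→B, D and equate their B, D entries.
Rows 1 and 2 agree on H; apply H→A and equate their A entries.
Rows 1 and 3 agree on G; apply G→B, E and equate their B, E entries.
Rows 1 and 3 agree on B, E; apply B, E→D and equate their D entries.
Row 2 is now all distinguished symbols — the join is lossless.

Yes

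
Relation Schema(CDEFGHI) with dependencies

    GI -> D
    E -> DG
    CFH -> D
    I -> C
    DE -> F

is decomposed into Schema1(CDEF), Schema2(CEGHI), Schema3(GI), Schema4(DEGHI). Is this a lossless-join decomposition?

Yes

Chase test. Columns are CDEFGHI; row i has aⱼ where attribute j ∈ Schemai, else bᵢⱼ.
Initial tableau (one row per fragment):
  row 1: a1 a2 a3 a4 b15 b16 b17
  row 2: a1 b22 a3 b24 a5 a6 a7
  row 3: b31 b32 b33 b34 a5 b36 a7
  row 4: b41 a2 a3 b44 a5 a6 a7
Rows 2 and 3 agree on GI; apply GI→D and equate their D entries.
Rows 2 and 4 agree on GI; apply GI→D and equate their D entries.
Rows 1 and 2 agree on E; apply E→DG and equate their DG entries.
Rows 2 and 3 agree on I; apply I→C and equate their C entries.
Rows 2 and 4 agree on I; apply I→C and equate their C entries.
Rows 1 and 2 agree on DE; apply DE→F and equate their F entries.
Rows 1 and 4 agree on DE; apply DE→F and equate their F entries.
Row 2 is now all distinguished symbols — the join is lossless.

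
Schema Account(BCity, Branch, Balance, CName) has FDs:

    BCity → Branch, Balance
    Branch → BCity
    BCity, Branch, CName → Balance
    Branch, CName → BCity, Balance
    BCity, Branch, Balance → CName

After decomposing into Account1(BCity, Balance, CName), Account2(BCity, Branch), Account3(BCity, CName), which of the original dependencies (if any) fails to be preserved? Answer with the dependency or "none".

BCity → Branch, Balance: restricted closure across fragments reaches Branch, Balance.
Branch → BCity lies within Account2.
BCity, Branch, CName → Balance: restricted closure across fragments reaches Balance.
Branch, CName → BCity, Balance: restricted closure across fragments reaches BCity, Balance.
BCity, Branch, Balance → CName: restricted closure across fragments reaches CName.
Every dependency is enforceable on the fragments, so the decomposition is dependency-preserving.

none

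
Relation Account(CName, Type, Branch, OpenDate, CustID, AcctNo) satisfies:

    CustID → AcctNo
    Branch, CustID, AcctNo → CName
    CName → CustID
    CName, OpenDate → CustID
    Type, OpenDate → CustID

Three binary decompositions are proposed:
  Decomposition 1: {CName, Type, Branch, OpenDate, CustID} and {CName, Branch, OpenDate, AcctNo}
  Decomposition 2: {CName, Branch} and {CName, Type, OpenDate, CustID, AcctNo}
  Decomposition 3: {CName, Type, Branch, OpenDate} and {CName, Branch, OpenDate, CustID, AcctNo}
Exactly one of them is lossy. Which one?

Decomposition 1: common = {CName, Branch, OpenDate}, closure = {CName, Branch, OpenDate, CustID, AcctNo} → lossless.
Decomposition 2: common = {CName}, closure = {CName, CustID, AcctNo} → lossy.
Decomposition 3: common = {CName, Branch, OpenDate}, closure = {CName, Branch, OpenDate, CustID, AcctNo} → lossless.

Decomposition 2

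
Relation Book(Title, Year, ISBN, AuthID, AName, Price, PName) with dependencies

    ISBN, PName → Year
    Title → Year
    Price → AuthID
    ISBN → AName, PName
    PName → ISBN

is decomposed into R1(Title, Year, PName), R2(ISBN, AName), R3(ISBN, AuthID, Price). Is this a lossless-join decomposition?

Chase test. Columns are Title, Year, ISBN, AuthID, AName, Price, PName; row i has aⱼ where attribute j ∈ Ri, else bᵢⱼ.
Initial tableau (one row per fragment):
  row 1: a1 a2 b13 b14 b15 b16 a7
  row 2: b21 b22 a3 b24 a5 b26 b27
  row 3: b31 b32 a3 a4 b35 a6 b37
Rows 2 and 3 agree on ISBN; apply ISBN→AName, PName and equate their AName, PName entries.
Rows 2 and 3 agree on ISBN, PName; apply ISBN, PName→Year and equate their Year entries.
No row becomes fully distinguished — the join is lossy.

No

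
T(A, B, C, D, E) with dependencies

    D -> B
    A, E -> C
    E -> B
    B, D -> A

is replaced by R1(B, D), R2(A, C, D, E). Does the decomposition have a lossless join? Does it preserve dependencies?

Lossless test: (D)⁺ = {A, B, D}, which contains all of one fragment — lossless.
Dependency preservation: the restricted closure of {E} across the fragments never reaches {B}, so E → B cannot be enforced without a join — not preserved.

lossless but not dependency-preserving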